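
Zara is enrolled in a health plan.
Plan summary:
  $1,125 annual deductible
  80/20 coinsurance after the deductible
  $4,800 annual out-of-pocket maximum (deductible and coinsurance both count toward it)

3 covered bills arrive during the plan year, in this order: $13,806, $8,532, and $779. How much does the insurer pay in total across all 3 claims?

$18,317

Claim 1 ($13,806): deductible takes $1,125, $12,681 remains; patient's 20% is $2,536.20. Patient pays $3,661.20; OOP now $3,661.20. Plan pays $13,806 − $3,661.20 = $10,144.80.
Claim 2 ($8,532): deductible met; 20% of $8,532 = $1,706.40. That would push OOP to $5,367.60, over the $4,800 cap, so patient pays $4,800 − $3,661.20 = $1,138.80. Insurer: $8,532 − $1,138.80 = $7,393.20.
Claim 3 ($779): 20% coinsurance on $779 = $155.80. That would push OOP to $4,955.80, over the $4,800 cap, so patient pays $4,800 − $4,800 = $0. Insurer: $779 − $0 = $779.
Insurer total: $10,144.80 + $7,393.20 + $779 = $18,317.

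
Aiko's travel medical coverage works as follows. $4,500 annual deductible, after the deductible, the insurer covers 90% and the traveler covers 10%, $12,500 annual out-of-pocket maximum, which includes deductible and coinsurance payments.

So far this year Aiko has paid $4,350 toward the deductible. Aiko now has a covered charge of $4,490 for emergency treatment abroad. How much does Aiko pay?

$584

Deductible still to meet: $4,500 − $4,350 = $150.
After the $150 deductible portion, $4,490 − $150 = $4,340 is subject to coinsurance.
10% of $4,340 = $434 falls to the traveler.
That puts the traveler's cost at $150 + $434 = $584 before any cap.
Year-to-date out-of-pocket becomes $4,350 + $584 = $4,934, still under the $12,500 maximum, so no cap applies.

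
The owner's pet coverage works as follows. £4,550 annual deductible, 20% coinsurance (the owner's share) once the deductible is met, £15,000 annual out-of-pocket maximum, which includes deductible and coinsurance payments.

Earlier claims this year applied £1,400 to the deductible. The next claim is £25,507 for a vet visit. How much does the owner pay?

£7,621.40

Deductible still to meet: £4,550 − £1,400 = £3,150.
The remaining £22,357 (= £25,507 − £3,150) moves to coinsurance.
20% of £22,357 = £4,471.40 falls to the owner.
That puts the owner's cost at £3,150 + £4,471.40 = £7,621.40 before any cap.
Cumulative spending £1,400 + £7,621.40 = £9,021.40 stays under the £15,000 maximum.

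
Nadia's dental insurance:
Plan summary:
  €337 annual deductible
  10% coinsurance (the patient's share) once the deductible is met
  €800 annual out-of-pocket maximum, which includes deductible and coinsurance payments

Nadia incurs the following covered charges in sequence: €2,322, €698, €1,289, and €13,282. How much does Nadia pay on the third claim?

€128.90

Claim 1 — €2,322: €337 finishes the deductible; €1,985 goes to coinsurance; coinsurance €1,985 × 10% = €198.50. Cost to patient: €535.50. OOP to date €535.50.
Claim 2 — €698: deductible met; 10% of €698 = €69.80. Cost to patient: €69.80. OOP to date €605.30.
Claim 3 — €1,289: 10% coinsurance on €1,289 = €128.90. Cost to patient: €128.90. OOP to date €734.20.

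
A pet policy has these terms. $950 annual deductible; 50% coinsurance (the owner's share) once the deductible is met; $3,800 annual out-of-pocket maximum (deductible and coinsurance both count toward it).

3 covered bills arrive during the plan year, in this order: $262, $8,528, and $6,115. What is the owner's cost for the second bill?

$3,538

Bill 1, $262: all of it applies to the deductible. Owner pays $262; OOP now $262.
Bill 2, $8,528: $688 finishes the deductible; $7,840 goes to coinsurance; owner's 50% is $3,920. Claim cost before the cap: $688 + $3,920 = $4,608. Adding that to $262 gives $4,870, past the $3,800 cap; owner pays only $3,800 − $262 = $3,538.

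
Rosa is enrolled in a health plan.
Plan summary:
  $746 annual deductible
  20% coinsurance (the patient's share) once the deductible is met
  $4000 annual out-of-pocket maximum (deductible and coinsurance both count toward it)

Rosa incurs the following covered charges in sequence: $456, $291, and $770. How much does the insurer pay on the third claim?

#1 ($456): all of it applies to the deductible. Patient pays $456; OOP now $456. Plan pays $456 − $456 = $0.
#2 ($291): deductible takes $290, $1 remains; coinsurance $1 × 20% = $0.20. Patient owes $290.20 (running OOP $746.20). Insurer: $291 − $290.20 = $0.80.
#3 ($770): deductible met; 20% of $770 = $154. Patient owes $154 (running OOP $900.20). Plan pays $770 − $154 = $616.

$616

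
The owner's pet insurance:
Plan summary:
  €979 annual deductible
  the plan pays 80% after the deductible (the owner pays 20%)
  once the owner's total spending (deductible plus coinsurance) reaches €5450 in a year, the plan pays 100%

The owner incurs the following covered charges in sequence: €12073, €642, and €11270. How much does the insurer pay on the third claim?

€9146.20

#1 (€12073): deductible takes €979, €11094 remains; coinsurance €11094 × 20% = €2218.80. Owner owes €3197.80 (running OOP €3197.80). Plan pays €12073 − €3197.80 = €8875.20.
#2 (€642): deductible already satisfied, so owner's share is 20% × €642 = €128.40. Owner pays €128.40; OOP now €3326.20. Plan pays €642 − €128.40 = €513.60.
#3 (€11270): deductible met; 20% of €11270 = €2254. That would push OOP to €5580.20, over the €5450 cap, so owner pays €5450 − €3326.20 = €2123.80. Insurer: €11270 − €2123.80 = €9146.20.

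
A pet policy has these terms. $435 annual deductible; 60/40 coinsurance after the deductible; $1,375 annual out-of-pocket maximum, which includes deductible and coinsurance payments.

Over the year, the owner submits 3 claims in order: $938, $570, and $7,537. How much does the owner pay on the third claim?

$510.80

Bill 1, $938: $435 to deductible, leaving $503; 40% of $503 = $201.20. Owner pays $636.20; OOP now $636.20.
Bill 2, $570: 40% coinsurance on $570 = $228. Cost to owner: $228. OOP to date $864.20.
Bill 3, $7,537: deductible already satisfied, so owner's share is 40% × $7,537 = $3,014.80. Adding that to $864.20 gives $3,879, past the $1,375 cap; owner pays only $1,375 − $864.20 = $510.80.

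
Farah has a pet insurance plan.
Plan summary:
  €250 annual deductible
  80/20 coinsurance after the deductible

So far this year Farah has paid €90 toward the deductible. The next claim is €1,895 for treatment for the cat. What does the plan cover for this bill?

Remaining deductible: €250 − €90 = €160.
That leaves €1,895 − €160 = €1,735 for coinsurance.
Owner's 20% share of €1,735 is €347.
So the owner owes €160 + €347 = €507.
The plan picks up €1,895 − €507 = €1,388.

€1,388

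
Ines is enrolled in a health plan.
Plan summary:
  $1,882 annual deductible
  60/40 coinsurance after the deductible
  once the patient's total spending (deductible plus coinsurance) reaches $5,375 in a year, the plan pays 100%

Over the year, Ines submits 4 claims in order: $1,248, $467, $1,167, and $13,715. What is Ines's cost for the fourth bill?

Claim 1 — $1,248: all of it applies to the deductible. Patient pays $1,248; OOP now $1,248.
Claim 2 — $467: entire amount goes to the deductible. Cost to patient: $467. OOP to date $1,715.
Claim 3 — $1,167: $167 finishes the deductible; $1,000 goes to coinsurance; patient's 40% is $400. Cost to patient: $567. OOP to date $2,282.
Claim 4 — $13,715: deductible met; 40% of $13,715 = $5,486. That would push OOP to $7,768, over the $5,375 cap, so patient pays $5,375 − $2,282 = $3,093.

$3,093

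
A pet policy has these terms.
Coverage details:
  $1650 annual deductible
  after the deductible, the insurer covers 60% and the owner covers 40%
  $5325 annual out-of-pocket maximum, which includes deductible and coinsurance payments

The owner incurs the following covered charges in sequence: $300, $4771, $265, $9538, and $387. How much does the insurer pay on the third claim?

Bill 1, $300: fully absorbed by the deductible. Owner pays $300; OOP now $300. Insurer: $300 − $300 = $0.
Bill 2, $4771: $1350 finishes the deductible; $3421 goes to coinsurance; coinsurance $3421 × 40% = $1368.40. Owner owes $2718.40 (running OOP $3018.40). Plan pays $4771 − $2718.40 = $2052.60.
Bill 3, $265: deductible met; 40% of $265 = $106. Owner owes $106 (running OOP $3124.40). Plan pays $265 − $106 = $159.

$159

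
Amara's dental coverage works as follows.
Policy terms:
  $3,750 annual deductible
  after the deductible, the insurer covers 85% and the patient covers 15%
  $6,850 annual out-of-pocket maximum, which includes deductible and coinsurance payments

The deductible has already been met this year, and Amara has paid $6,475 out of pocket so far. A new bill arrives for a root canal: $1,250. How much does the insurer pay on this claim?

$1,062.50

With the deductible met, the entire $1,250 is subject to coinsurance.
Patient's 15% share of $1,250 is $187.50.
Total out-of-pocket so far would be $6,475 + $187.50 = $6,662.50, below the $6,850 cap — no reduction.
Insurer pays the balance: $1,250 − $187.50 = $1,062.50.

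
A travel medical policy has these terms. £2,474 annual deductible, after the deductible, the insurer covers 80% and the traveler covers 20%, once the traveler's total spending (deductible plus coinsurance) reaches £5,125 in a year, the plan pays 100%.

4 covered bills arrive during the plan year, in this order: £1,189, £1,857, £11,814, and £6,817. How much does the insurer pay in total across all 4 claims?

Bill 1, £1,189: fully absorbed by the deductible. Traveler pays £1,189; OOP now £1,189. Plan pays £1,189 − £1,189 = £0.
Bill 2, £1,857: £1,285 to deductible, leaving £572; coinsurance £572 × 20% = £114.40. Traveler pays £1,399.40; OOP now £2,588.40. Plan pays £1,857 − £1,399.40 = £457.60.
Bill 3, £11,814: deductible already satisfied, so traveler's share is 20% × £11,814 = £2,362.80. Traveler owes £2,362.80 (running OOP £4,951.20). Plan pays £11,814 − £2,362.80 = £9,451.20.
Bill 4, £6,817: 20% coinsurance on £6,817 = £1,363.40. Adding that to £4,951.20 gives £6,314.60, past the £5,125 cap; traveler pays only £5,125 − £4,951.20 = £173.80. Insurer: £6,817 − £173.80 = £6,643.20.
Insurer total = bills − traveler's total = £21,677 − £5,125 = £16,552.

£16,552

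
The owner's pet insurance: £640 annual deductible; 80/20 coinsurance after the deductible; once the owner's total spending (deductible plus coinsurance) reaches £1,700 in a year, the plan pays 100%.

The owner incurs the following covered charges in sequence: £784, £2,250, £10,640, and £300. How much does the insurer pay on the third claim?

#1 (£784): £640 finishes the deductible; £144 goes to coinsurance; owner's 20% is £28.80. Cost to owner: £668.80. OOP to date £668.80. Plan pays £784 − £668.80 = £115.20.
#2 (£2,250): 20% coinsurance on £2,250 = £450. Owner pays £450; OOP now £1,118.80. Insurer: £2,250 − £450 = £1,800.
#3 (£10,640): 20% coinsurance on £10,640 = £2,128. Adding that to £1,118.80 gives £3,246.80, past the £1,700 cap; owner pays only £1,700 − £1,118.80 = £581.20. Plan pays £10,640 − £581.20 = £10,058.80.

£10,058.80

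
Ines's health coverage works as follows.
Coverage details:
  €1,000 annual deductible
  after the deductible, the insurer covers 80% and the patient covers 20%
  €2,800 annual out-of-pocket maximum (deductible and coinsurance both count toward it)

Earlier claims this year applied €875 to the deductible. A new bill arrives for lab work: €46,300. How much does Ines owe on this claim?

€1,925

Deductible still to meet: €1,000 − €875 = €125.
After the €125 deductible portion, €46,300 − €125 = €46,175 is subject to coinsurance.
Patient's 20% share of €46,175 is €9,235.
Patient responsibility before any cap: €125 + €9,235 = €9,360.
Year-to-date out-of-pocket would reach €875 + €9,360 = €10,235, above the €2,800 maximum, so the patient pays only €2,800 − €875 = €1,925.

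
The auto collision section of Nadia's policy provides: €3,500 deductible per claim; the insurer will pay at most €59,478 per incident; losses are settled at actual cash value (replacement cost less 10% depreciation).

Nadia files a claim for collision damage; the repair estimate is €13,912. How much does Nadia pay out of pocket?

€4,891.20

At 10% depreciation, ACV = €13,912 − €1,391.20 = €12,520.80.
Subtract the deductible: €12,520.80 − €3,500 = €9,020.80.
That's under the €59,478 cap, so the insurer reimburses the full €9,020.80.
Driver's share is the uncovered remainder: €13,912 − €9,020.80 = €4,891.20.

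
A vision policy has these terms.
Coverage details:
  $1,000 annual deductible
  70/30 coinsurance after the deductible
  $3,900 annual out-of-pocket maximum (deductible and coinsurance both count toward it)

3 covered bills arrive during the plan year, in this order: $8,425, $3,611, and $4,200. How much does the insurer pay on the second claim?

Bill 1, $8,425: deductible takes $1,000, $7,425 remains; 30% of $7,425 = $2,227.50. Member pays $3,227.50; OOP now $3,227.50. Plan pays $8,425 − $3,227.50 = $5,197.50.
Bill 2, $3,611: 30% coinsurance on $3,611 = $1,083.30. Adding that to $3,227.50 gives $4,310.80, past the $3,900 cap; member pays only $3,900 − $3,227.50 = $672.50. Plan pays $3,611 − $672.50 = $2,938.50.

$2,938.50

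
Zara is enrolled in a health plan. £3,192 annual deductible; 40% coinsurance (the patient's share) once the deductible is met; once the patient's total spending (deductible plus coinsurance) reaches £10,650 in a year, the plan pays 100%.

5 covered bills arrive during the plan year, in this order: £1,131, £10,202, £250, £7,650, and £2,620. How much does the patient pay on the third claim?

Bill 1, £1,131: all of it applies to the deductible. Patient pays £1,131; OOP now £1,131.
Bill 2, £10,202: deductible takes £2,061, £8,141 remains; coinsurance £8,141 × 40% = £3,256.40. Patient pays £5,317.40; OOP now £6,448.40.
Bill 3, £250: deductible already satisfied, so patient's share is 40% × £250 = £100. Patient pays £100; OOP now £6,548.40.

£100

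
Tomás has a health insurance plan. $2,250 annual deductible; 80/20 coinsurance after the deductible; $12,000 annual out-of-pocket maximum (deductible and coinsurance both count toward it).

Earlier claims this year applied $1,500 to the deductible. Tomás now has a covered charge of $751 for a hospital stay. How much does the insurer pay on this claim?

$0.80

$1,500 of the $2,250 deductible is already met, leaving $750.
After the $750 deductible portion, $751 − $750 = $1 is subject to coinsurance.
Coinsurance: $1 × 20% = $0.20.
Patient responsibility before any cap: $750 + $0.20 = $750.20.
Cumulative spending $1,500 + $750.20 = $2,250.20 stays under the $12,000 maximum.
The plan picks up $751 − $750.20 = $0.80.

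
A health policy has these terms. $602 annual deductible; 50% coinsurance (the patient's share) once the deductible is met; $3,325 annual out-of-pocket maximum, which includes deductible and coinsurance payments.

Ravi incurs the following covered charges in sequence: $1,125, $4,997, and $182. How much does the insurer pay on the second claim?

Claim 1 ($1,125): $602 to deductible, leaving $523; 50% of $523 = $261.50. Cost to patient: $863.50. OOP to date $863.50. Insurer: $1,125 − $863.50 = $261.50.
Claim 2 ($4,997): deductible already satisfied, so patient's share is 50% × $4,997 = $2,498.50. OOP would hit $3,362 > $3,325, so the cap limits the patient to $3,325 − $863.50 = $2,461.50. Plan pays $4,997 − $2,461.50 = $2,535.50.

$2,535.50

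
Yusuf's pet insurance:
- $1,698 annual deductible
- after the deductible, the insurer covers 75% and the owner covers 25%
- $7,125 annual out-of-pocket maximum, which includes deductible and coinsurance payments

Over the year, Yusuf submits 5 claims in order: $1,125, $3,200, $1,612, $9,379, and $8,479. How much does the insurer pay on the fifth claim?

Claim 1 ($1,125): all of it applies to the deductible. Owner owes $1,125 (running OOP $1,125). Plan pays $1,125 − $1,125 = $0.
Claim 2 ($3,200): deductible takes $573, $2,627 remains; 25% of $2,627 = $656.75. Owner owes $1,229.75 (running OOP $2,354.75). Insurer: $3,200 − $1,229.75 = $1,970.25.
Claim 3 ($1,612): 25% coinsurance on $1,612 = $403. Owner pays $403; OOP now $2,757.75. Insurer: $1,612 − $403 = $1,209.
Claim 4 ($9,379): deductible met; 25% of $9,379 = $2,344.75. Owner owes $2,344.75 (running OOP $5,102.50). Plan pays $9,379 − $2,344.75 = $7,034.25.
Claim 5 ($8,479): deductible already satisfied, so owner's share is 25% × $8,479 = $2,119.75. That would push OOP to $7,222.25, over the $7,125 cap, so owner pays $7,125 − $5,102.50 = $2,022.50. Insurer: $8,479 − $2,022.50 = $6,456.50.

$6,456.50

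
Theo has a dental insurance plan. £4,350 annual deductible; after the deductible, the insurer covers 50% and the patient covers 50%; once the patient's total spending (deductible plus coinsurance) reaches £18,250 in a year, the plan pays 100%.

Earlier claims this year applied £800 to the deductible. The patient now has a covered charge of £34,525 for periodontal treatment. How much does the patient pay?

£800 of the £4,350 deductible is already met, leaving £3,550.
That leaves £34,525 − £3,550 = £30,975 for coinsurance.
Coinsurance: £30,975 × 50% = £15,487.50.
That puts the patient's cost at £3,550 + £15,487.50 = £19,037.50 before any cap.
That would bring total out-of-pocket to £19,837.50, past the £18,250 cap. The patient is capped at £18,250 − £800 = £17,450 on this claim.

£17,450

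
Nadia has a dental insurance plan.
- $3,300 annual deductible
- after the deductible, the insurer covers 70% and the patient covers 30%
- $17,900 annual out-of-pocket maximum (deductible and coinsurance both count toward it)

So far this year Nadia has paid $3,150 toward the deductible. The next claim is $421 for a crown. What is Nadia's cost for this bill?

Deductible still to meet: $3,300 − $3,150 = $150.
That leaves $421 − $150 = $271 for coinsurance.
Coinsurance: $271 × 30% = $81.30.
So the patient owes $150 + $81.30 = $231.30 before any cap.
Year-to-date out-of-pocket becomes $3,150 + $231.30 = $3,381.30, still under the $17,900 maximum, so no cap applies.

$231.30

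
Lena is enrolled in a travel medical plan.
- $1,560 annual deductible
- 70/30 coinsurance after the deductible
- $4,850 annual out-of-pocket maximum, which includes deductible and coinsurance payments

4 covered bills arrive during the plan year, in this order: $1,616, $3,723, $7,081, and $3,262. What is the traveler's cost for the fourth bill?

$32

#1 ($1,616): $1,560 finishes the deductible; $56 goes to coinsurance; traveler's 30% is $16.80. Cost to traveler: $1,576.80. OOP to date $1,576.80.
#2 ($3,723): deductible met; 30% of $3,723 = $1,116.90. Traveler pays $1,116.90; OOP now $2,693.70.
#3 ($7,081): 30% coinsurance on $7,081 = $2,124.30. Traveler owes $2,124.30 (running OOP $4,818).
#4 ($3,262): 30% coinsurance on $3,262 = $978.60. That would push OOP to $5,796.60, over the $4,850 cap, so traveler pays $4,850 − $4,818 = $32.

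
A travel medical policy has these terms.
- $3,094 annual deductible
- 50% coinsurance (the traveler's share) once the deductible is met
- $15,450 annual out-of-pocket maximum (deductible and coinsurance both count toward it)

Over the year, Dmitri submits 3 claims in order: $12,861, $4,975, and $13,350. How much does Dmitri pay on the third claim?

$4,985

Claim 1 — $12,861: $3,094 finishes the deductible; $9,767 goes to coinsurance; 50% of $9,767 = $4,883.50. Cost to traveler: $7,977.50. OOP to date $7,977.50.
Claim 2 — $4,975: deductible met; 50% of $4,975 = $2,487.50. Cost to traveler: $2,487.50. OOP to date $10,465.
Claim 3 — $13,350: deductible already satisfied, so traveler's share is 50% × $13,350 = $6,675. Adding that to $10,465 gives $17,140, past the $15,450 cap; traveler pays only $15,450 − $10,465 = $4,985.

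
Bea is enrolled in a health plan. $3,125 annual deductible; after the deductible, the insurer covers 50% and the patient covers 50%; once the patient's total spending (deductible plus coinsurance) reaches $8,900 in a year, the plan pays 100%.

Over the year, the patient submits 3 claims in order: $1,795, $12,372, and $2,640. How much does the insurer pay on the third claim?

Claim 1 ($1,795): entire amount goes to the deductible. Patient pays $1,795; OOP now $1,795. Plan pays $1,795 − $1,795 = $0.
Claim 2 ($12,372): $1,330 to deductible, leaving $11,042; patient's 50% is $5,521. Patient pays $6,851; OOP now $8,646. Insurer: $12,372 − $6,851 = $5,521.
Claim 3 ($2,640): deductible met; 50% of $2,640 = $1,320. That would push OOP to $9,966, over the $8,900 cap, so patient pays $8,900 − $8,646 = $254. Plan pays $2,640 − $254 = $2,386.

$2,386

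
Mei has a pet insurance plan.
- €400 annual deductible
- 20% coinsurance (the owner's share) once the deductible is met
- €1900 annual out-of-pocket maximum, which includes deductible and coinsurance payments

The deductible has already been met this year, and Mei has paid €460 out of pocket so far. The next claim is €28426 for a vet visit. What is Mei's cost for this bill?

The deductible is already satisfied, so the full bill goes to coinsurance.
Coinsurance: €28426 × 20% = €5685.20.
That would bring total out-of-pocket to €6145.20, past the €1900 cap. The owner is capped at €1900 − €460 = €1440 on this claim.

€1440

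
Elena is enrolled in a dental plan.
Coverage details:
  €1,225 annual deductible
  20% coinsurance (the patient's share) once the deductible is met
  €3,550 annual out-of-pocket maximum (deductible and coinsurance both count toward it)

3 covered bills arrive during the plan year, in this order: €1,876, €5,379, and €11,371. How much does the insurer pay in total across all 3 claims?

€15,076

#1 (€1,876): €1,225 to deductible, leaving €651; 20% of €651 = €130.20. Patient pays €1,355.20; OOP now €1,355.20. Insurer: €1,876 − €1,355.20 = €520.80.
#2 (€5,379): deductible already satisfied, so patient's share is 20% × €5,379 = €1,075.80. Cost to patient: €1,075.80. OOP to date €2,431. Plan pays €5,379 − €1,075.80 = €4,303.20.
#3 (€11,371): deductible met; 20% of €11,371 = €2,274.20. That would push OOP to €4,705.20, over the €3,550 cap, so patient pays €3,550 − €2,431 = €1,119. Plan pays €11,371 − €1,119 = €10,252.
Insurer total: €520.80 + €4,303.20 + €10,252 = €15,076.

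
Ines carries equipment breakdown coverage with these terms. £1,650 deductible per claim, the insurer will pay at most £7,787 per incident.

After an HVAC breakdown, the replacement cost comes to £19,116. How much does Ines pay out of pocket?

£11,329

Subtract the deductible: £19,116 − £1,650 = £17,466.
£17,466 exceeds the £7,787 limit, so the insurer pays the limit: £7,787.
Business owner's share is the uncovered remainder: £19,116 − £7,787 = £11,329.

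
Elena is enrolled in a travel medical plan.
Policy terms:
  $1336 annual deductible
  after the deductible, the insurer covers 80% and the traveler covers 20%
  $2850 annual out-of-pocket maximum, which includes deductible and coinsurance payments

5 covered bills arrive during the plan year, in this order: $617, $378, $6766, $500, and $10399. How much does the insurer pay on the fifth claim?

#1 ($617): entire amount goes to the deductible. Traveler pays $617; OOP now $617. Insurer: $617 − $617 = $0.
#2 ($378): all of it applies to the deductible. Traveler pays $378; OOP now $995. Plan pays $378 − $378 = $0.
#3 ($6766): $341 to deductible, leaving $6425; traveler's 20% is $1285. Traveler owes $1626 (running OOP $2621). Plan pays $6766 − $1626 = $5140.
#4 ($500): deductible already satisfied, so traveler's share is 20% × $500 = $100. Traveler pays $100; OOP now $2721. Plan pays $500 − $100 = $400.
#5 ($10399): deductible met; 20% of $10399 = $2079.80. That would push OOP to $4800.80, over the $2850 cap, so traveler pays $2850 − $2721 = $129. Plan pays $10399 − $129 = $10270.

$10270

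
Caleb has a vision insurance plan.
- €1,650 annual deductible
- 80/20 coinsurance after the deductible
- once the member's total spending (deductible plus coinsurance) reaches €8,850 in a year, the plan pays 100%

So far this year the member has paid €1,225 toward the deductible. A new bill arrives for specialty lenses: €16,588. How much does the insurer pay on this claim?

Remaining deductible: €1,650 − €1,225 = €425.
That leaves €16,588 − €425 = €16,163 for coinsurance.
Coinsurance: €16,163 × 20% = €3,232.60.
That puts the member's cost at €425 + €3,232.60 = €3,657.60 before any cap.
Cumulative spending €1,225 + €3,657.60 = €4,882.60 stays under the €8,850 maximum.
The plan picks up €16,588 − €3,657.60 = €12,930.40.

€12,930.40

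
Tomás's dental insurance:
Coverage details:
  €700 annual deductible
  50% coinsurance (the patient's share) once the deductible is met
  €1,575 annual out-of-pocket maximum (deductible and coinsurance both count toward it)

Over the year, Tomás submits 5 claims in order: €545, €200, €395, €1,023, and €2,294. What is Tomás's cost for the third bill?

€197.50

Bill 1, €545: fully absorbed by the deductible. Patient pays €545; OOP now €545.
Bill 2, €200: deductible takes €155, €45 remains; patient's 50% is €22.50. Patient owes €177.50 (running OOP €722.50).
Bill 3, €395: 50% coinsurance on €395 = €197.50. Cost to patient: €197.50. OOP to date €920.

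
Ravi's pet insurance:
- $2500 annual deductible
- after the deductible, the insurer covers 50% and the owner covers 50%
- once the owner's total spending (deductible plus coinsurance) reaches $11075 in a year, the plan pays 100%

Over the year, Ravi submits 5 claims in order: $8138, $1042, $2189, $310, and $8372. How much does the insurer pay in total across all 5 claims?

$8976

Bill 1, $8138: $2500 to deductible, leaving $5638; 50% of $5638 = $2819. Cost to owner: $5319. OOP to date $5319. Plan pays $8138 − $5319 = $2819.
Bill 2, $1042: 50% coinsurance on $1042 = $521. Owner owes $521 (running OOP $5840). Insurer: $1042 − $521 = $521.
Bill 3, $2189: deductible already satisfied, so owner's share is 50% × $2189 = $1094.50. Owner pays $1094.50; OOP now $6934.50. Insurer: $2189 − $1094.50 = $1094.50.
Bill 4, $310: deductible already satisfied, so owner's share is 50% × $310 = $155. Cost to owner: $155. OOP to date $7089.50. Plan pays $310 − $155 = $155.
Bill 5, $8372: 50% coinsurance on $8372 = $4186. Adding that to $7089.50 gives $11275.50, past the $11075 cap; owner pays only $11075 − $7089.50 = $3985.50. Insurer: $8372 − $3985.50 = $4386.50.
Insurer total: $2819 + $521 + $1094.50 + $155 + $4386.50 = $8976.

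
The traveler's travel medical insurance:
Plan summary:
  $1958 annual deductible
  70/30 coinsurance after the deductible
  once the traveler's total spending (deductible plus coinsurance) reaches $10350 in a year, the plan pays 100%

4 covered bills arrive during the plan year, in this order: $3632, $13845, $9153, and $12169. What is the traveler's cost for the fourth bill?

Claim 1 ($3632): deductible takes $1958, $1674 remains; 30% of $1674 = $502.20. Cost to traveler: $2460.20. OOP to date $2460.20.
Claim 2 ($13845): 30% coinsurance on $13845 = $4153.50. Traveler owes $4153.50 (running OOP $6613.70).
Claim 3 ($9153): deductible already satisfied, so traveler's share is 30% × $9153 = $2745.90. Cost to traveler: $2745.90. OOP to date $9359.60.
Claim 4 ($12169): deductible met; 30% of $12169 = $3650.70. That would push OOP to $13010.30, over the $10350 cap, so traveler pays $10350 − $9359.60 = $990.40.

$990.40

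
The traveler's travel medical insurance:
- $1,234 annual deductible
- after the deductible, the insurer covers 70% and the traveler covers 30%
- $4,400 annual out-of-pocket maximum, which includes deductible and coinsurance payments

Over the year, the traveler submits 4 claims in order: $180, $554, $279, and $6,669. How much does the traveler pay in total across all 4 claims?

$3,168.40

Claim 1 — $180: all of it applies to the deductible. Traveler pays $180; OOP now $180.
Claim 2 — $554: fully absorbed by the deductible. Cost to traveler: $554. OOP to date $734.
Claim 3 — $279: entire amount goes to the deductible. Traveler pays $279; OOP now $1,013.
Claim 4 — $6,669: $221 to deductible, leaving $6,448; 30% of $6,448 = $1,934.40. Traveler pays $2,155.40; OOP now $3,168.40.
Summing the traveler's payments: $180 + $554 + $279 + $2,155.40 = $3,168.40.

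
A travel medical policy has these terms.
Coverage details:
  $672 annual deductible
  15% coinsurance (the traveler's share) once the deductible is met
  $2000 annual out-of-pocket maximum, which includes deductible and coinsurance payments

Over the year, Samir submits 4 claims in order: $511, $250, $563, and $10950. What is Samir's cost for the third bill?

$84.45

#1 ($511): all of it applies to the deductible. Traveler owes $511 (running OOP $511).
#2 ($250): deductible takes $161, $89 remains; 15% of $89 = $13.35. Cost to traveler: $174.35. OOP to date $685.35.
#3 ($563): deductible already satisfied, so traveler's share is 15% × $563 = $84.45. Traveler pays $84.45; OOP now $769.80.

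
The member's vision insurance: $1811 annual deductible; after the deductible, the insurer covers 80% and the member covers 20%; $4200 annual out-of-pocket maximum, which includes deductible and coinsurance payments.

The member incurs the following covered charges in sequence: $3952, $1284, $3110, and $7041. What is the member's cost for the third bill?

Claim 1 ($3952): $1811 to deductible, leaving $2141; 20% of $2141 = $428.20. Member pays $2239.20; OOP now $2239.20.
Claim 2 ($1284): deductible already satisfied, so member's share is 20% × $1284 = $256.80. Member owes $256.80 (running OOP $2496).
Claim 3 ($3110): deductible already satisfied, so member's share is 20% × $3110 = $622. Member owes $622 (running OOP $3118).

$622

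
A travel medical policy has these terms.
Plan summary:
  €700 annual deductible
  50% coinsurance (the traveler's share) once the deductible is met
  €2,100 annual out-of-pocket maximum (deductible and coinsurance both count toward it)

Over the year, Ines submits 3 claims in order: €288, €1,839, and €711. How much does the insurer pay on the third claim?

Bill 1, €288: fully absorbed by the deductible. Cost to traveler: €288. OOP to date €288. Insurer: €288 − €288 = €0.
Bill 2, €1,839: deductible takes €412, €1,427 remains; coinsurance €1,427 × 50% = €713.50. Traveler pays €1,125.50; OOP now €1,413.50. Plan pays €1,839 − €1,125.50 = €713.50.
Bill 3, €711: 50% coinsurance on €711 = €355.50. Cost to traveler: €355.50. OOP to date €1,769. Plan pays €711 − €355.50 = €355.50.

€355.50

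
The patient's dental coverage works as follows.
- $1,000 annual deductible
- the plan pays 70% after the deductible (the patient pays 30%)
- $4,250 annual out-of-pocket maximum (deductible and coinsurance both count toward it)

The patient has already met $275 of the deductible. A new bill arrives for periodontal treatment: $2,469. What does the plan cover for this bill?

$1,220.80

Remaining deductible: $1,000 − $275 = $725.
The remaining $1,744 (= $2,469 − $725) moves to coinsurance.
Patient's 30% share of $1,744 is $523.20.
So the patient owes $725 + $523.20 = $1,248.20 before any cap.
Total out-of-pocket so far would be $275 + $1,248.20 = $1,523.20, below the $4,250 cap — no reduction.
The insurer covers the remainder: $2,469 − $1,248.20 = $1,220.80.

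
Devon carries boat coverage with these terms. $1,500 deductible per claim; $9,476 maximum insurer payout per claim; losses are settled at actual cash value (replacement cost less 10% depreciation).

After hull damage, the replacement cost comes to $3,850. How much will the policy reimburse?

Actual cash value after 10% depreciation: $3,850 × 90% = $3,465.
After the deductible, $3,465 − $1,500 = $1,965 remains.
That's under the $9,476 cap, so the insurer reimburses the full $1,965.

$1,965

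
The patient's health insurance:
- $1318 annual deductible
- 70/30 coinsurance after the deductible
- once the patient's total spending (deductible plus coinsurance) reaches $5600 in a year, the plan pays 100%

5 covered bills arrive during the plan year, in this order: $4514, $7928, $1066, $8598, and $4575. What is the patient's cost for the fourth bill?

Claim 1 ($4514): $1318 finishes the deductible; $3196 goes to coinsurance; patient's 30% is $958.80. Patient owes $2276.80 (running OOP $2276.80).
Claim 2 ($7928): 30% coinsurance on $7928 = $2378.40. Patient owes $2378.40 (running OOP $4655.20).
Claim 3 ($1066): deductible met; 30% of $1066 = $319.80. Patient pays $319.80; OOP now $4975.
Claim 4 ($8598): deductible met; 30% of $8598 = $2579.40. Adding that to $4975 gives $7554.40, past the $5600 cap; patient pays only $5600 − $4975 = $625.

$625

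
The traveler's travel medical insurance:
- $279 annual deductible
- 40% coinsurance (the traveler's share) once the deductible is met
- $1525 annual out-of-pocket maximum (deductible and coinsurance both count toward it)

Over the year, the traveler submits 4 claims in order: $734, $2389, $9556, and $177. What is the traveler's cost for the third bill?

Claim 1 ($734): $279 to deductible, leaving $455; 40% of $455 = $182. Cost to traveler: $461. OOP to date $461.
Claim 2 ($2389): deductible met; 40% of $2389 = $955.60. Cost to traveler: $955.60. OOP to date $1416.60.
Claim 3 ($9556): deductible already satisfied, so traveler's share is 40% × $9556 = $3822.40. OOP would hit $5239 > $1525, so the cap limits the traveler to $1525 − $1416.60 = $108.40.

$108.40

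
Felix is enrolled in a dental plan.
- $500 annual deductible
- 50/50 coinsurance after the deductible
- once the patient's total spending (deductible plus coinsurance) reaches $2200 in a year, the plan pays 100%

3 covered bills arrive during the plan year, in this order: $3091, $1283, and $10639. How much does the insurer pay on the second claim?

Bill 1, $3091: deductible takes $500, $2591 remains; coinsurance $2591 × 50% = $1295.50. Cost to patient: $1795.50. OOP to date $1795.50. Plan pays $3091 − $1795.50 = $1295.50.
Bill 2, $1283: 50% coinsurance on $1283 = $641.50. OOP would hit $2437 > $2200, so the cap limits the patient to $2200 − $1795.50 = $404.50. Plan pays $1283 − $404.50 = $878.50.

$878.50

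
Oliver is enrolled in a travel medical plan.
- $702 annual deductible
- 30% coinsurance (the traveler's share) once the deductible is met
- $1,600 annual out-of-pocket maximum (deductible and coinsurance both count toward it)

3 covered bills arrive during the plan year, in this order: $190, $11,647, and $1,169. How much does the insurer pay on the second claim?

#1 ($190): fully absorbed by the deductible. Cost to traveler: $190. OOP to date $190. Plan pays $190 − $190 = $0.
#2 ($11,647): $512 finishes the deductible; $11,135 goes to coinsurance; 30% of $11,135 = $3,340.50. Claim cost before the cap: $512 + $3,340.50 = $3,852.50. Adding that to $190 gives $4,042.50, past the $1,600 cap; traveler pays only $1,600 − $190 = $1,410. Insurer: $11,647 − $1,410 = $10,237.

$10,237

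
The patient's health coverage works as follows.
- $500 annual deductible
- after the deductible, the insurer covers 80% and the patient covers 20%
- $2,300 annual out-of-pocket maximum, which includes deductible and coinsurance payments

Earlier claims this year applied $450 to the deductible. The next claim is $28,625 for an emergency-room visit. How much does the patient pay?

$450 of the $500 deductible is already met, leaving $50.
That leaves $28,625 − $50 = $28,575 for coinsurance.
20% of $28,575 = $5,715 falls to the patient.
That puts the patient's cost at $50 + $5,715 = $5,765 before any cap.
Year-to-date out-of-pocket would reach $450 + $5,765 = $6,215, above the $2,300 maximum, so the patient pays only $2,300 − $450 = $1,850.

$1,850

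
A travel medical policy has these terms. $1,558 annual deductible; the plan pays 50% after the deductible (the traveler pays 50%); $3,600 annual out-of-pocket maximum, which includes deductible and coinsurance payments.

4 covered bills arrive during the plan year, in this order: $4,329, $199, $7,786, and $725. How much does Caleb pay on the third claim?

$557

Claim 1 ($4,329): $1,558 finishes the deductible; $2,771 goes to coinsurance; traveler's 50% is $1,385.50. Cost to traveler: $2,943.50. OOP to date $2,943.50.
Claim 2 ($199): deductible met; 50% of $199 = $99.50. Traveler owes $99.50 (running OOP $3,043).
Claim 3 ($7,786): 50% coinsurance on $7,786 = $3,893. That would push OOP to $6,936, over the $3,600 cap, so traveler pays $3,600 − $3,043 = $557.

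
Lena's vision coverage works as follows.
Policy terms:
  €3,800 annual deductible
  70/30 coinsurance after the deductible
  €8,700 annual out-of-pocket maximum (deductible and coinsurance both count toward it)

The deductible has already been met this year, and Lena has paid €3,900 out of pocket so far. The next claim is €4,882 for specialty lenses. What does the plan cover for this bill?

With the deductible met, the entire €4,882 is subject to coinsurance.
Member's 30% share of €4,882 is €1,464.60.
Cumulative spending €3,900 + €1,464.60 = €5,364.60 stays under the €8,700 maximum.
The insurer covers the remainder: €4,882 − €1,464.60 = €3,417.40.

€3,417.40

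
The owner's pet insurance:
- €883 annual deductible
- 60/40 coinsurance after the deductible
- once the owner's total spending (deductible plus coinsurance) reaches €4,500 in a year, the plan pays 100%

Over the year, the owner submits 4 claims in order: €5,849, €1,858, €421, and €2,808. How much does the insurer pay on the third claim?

€252.60

Claim 1 — €5,849: €883 finishes the deductible; €4,966 goes to coinsurance; coinsurance €4,966 × 40% = €1,986.40. Cost to owner: €2,869.40. OOP to date €2,869.40. Plan pays €5,849 − €2,869.40 = €2,979.60.
Claim 2 — €1,858: 40% coinsurance on €1,858 = €743.20. Owner owes €743.20 (running OOP €3,612.60). Plan pays €1,858 − €743.20 = €1,114.80.
Claim 3 — €421: deductible already satisfied, so owner's share is 40% × €421 = €168.40. Owner owes €168.40 (running OOP €3,781). Plan pays €421 − €168.40 = €252.60.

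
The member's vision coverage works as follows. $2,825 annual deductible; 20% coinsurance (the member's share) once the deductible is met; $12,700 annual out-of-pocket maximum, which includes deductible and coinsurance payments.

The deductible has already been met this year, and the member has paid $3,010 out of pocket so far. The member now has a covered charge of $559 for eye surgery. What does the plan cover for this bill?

With the deductible met, the entire $559 is subject to coinsurance.
Coinsurance: $559 × 20% = $111.80.
Cumulative spending $3,010 + $111.80 = $3,121.80 stays under the $12,700 maximum.
The plan picks up $559 − $111.80 = $447.20.

$447.20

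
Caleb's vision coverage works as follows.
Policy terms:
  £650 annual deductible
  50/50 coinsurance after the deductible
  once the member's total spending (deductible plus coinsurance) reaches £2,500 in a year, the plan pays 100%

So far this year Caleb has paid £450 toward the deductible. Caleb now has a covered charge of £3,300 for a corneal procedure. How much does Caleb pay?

Remaining deductible: £650 − £450 = £200.
That leaves £3,300 − £200 = £3,100 for coinsurance.
50% of £3,100 = £1,550 falls to the member.
So the member owes £200 + £1,550 = £1,750 before any cap.
Cumulative spending £450 + £1,750 = £2,200 stays under the £2,500 maximum.

£1,750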